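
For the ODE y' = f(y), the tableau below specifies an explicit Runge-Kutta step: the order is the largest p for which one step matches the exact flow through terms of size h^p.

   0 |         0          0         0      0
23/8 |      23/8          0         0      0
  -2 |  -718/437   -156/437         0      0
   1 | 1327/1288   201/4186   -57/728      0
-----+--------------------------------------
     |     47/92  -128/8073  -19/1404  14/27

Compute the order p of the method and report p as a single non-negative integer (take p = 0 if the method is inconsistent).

b = (47/92, -128/8073, -19/1404, 14/27)
c = (0, 23/8, -2, 1)
Ac = (0, 0, -39/38, 33/112)
Σ b_i: 47/92·1 + (-128/8073)·1 + (-19/1404)·1 + 14/27·1 = 1 ✓
b·c: (-128/8073)·23/8 + (-19/1404)·(-2) + 14/27·1 = 1/2 ✓
b·c²: (-128/8073)·529/64 + (-19/1404)·4 + 14/27·1 = 1/3 ✓
b·Ac: (-19/1404)·(-39/38) + 14/27·33/112 = 1/6 ✓
b·c³: (-128/8073)·12167/512 + (-19/1404)·(-8) + 14/27·1 = 1/4 ✓
b·(c∘Ac): (-19/1404)·39/19 + 14/27·33/112 = 1/8 ✓
b·Ac²: (-19/1404)·(-897/304) + 14/27·75/896 = 1/12 ✓
b·A²c: 14/27·9/112 = 1/24 ✓; 4 stages ⇒ order 4.

4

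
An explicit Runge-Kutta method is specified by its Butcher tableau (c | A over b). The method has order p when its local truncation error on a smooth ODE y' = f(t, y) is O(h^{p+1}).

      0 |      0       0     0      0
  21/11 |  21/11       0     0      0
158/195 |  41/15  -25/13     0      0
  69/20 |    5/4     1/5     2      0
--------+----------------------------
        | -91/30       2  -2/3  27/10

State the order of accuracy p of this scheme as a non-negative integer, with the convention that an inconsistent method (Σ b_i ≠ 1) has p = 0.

b = (-91/30, 2, -2/3, 27/10)
c = (0, 21/11, 158/195, 69/20)
Ac = (0, 0, -525/143, 859/429)
Σ b_i: (-91/30)·1 + 2·1 + (-2/3)·1 + 27/10·1 = 1 ✓
b·c: 2·21/11 + (-2/3)·158/195 + 27/10·69/20 = 3241441/257400 ≠ 1/2 ⇒ order 1.

1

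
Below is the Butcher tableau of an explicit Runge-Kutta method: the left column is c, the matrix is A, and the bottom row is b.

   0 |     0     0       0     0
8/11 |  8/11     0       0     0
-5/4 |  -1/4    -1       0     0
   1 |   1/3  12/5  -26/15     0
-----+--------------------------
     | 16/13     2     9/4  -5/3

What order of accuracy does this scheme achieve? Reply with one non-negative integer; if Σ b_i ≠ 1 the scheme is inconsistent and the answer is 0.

b = (16/13, 2, 9/4, -5/3)
c = (0, 8/11, -5/4, 1)
Ac = (0, 0, -8/11, 1291/330)
Σ b_i: 16/13·1 + 2·1 + 9/4·1 + (-5/3)·1 = 595/156 ≠ 1 ⇒ order 0.

0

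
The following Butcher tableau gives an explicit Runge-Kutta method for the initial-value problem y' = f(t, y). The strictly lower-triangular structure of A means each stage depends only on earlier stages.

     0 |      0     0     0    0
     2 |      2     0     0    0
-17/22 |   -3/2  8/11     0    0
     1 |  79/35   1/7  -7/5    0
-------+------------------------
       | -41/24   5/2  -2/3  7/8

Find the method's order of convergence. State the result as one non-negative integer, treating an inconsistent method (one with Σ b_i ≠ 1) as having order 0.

b = (-41/24, 5/2, -2/3, 7/8)
c = (0, 2, -17/22, 1)
Ac = (0, 0, 16/11, 1053/770)
Σ b_i: (-41/24)·1 + 5/2·1 + (-2/3)·1 + 7/8·1 = 1 ✓
b·c: 5/2·2 + (-2/3)·(-17/22) + 7/8·1 = 1687/264 ≠ 1/2 ⇒ order 1.

1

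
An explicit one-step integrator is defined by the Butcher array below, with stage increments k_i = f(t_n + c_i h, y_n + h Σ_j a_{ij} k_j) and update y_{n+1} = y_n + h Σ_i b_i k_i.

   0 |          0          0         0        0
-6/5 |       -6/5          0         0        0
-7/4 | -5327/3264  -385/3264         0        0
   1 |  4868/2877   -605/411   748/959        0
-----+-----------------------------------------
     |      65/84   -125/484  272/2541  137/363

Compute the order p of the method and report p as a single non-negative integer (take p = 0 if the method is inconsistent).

4

b = (65/84, -125/484, 272/2541, 137/363)
c = (0, -6/5, -7/4, 1)
Ac = (0, 0, 77/544, 55/137)
Σ b_i: 65/84·1 + (-125/484)·1 + 272/2541·1 + 137/363·1 = 1 ✓
b·c: (-125/484)·(-6/5) + 272/2541·(-7/4) + 137/363·1 = 1/2 ✓
b·c²: (-125/484)·36/25 + 272/2541·49/16 + 137/363·1 = 1/3 ✓
b·Ac: 272/2541·77/544 + 137/363·55/137 = 1/6 ✓
b·c³: (-125/484)·(-216/125) + 272/2541·(-343/64) + 137/363·1 = 1/4 ✓
b·(c∘Ac): 272/2541·(-539/2176) + 137/363·55/137 = 1/8 ✓
b·Ac²: 272/2541·(-231/1360) + 137/363·737/2740 = 1/12 ✓
b·A²c: 137/363·121/1096 = 1/24 ✓; 4 stages ⇒ order 4.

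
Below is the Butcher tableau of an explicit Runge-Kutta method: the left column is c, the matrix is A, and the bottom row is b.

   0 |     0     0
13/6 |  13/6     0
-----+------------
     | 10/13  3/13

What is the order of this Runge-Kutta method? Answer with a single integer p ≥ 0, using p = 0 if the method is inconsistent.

2

b = (10/13, 3/13)
c = (0, 13/6)
Σ b_i: 10/13·1 + 3/13·1 = 1 ✓
b·c: 3/13·13/6 = 1/2 ✓; 2 stages ⇒ order 2.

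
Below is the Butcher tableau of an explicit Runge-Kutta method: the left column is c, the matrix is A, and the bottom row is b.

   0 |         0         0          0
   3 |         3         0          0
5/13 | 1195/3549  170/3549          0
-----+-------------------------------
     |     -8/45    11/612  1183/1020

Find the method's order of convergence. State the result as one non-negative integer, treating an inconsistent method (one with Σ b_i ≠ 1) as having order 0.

3

b = (-8/45, 11/612, 1183/1020)
c = (0, 3, 5/13)
Ac = (0, 0, 170/1183)
Σ b_i: (-8/45)·1 + 11/612·1 + 1183/1020·1 = 1 ✓
b·c: 11/612·3 + 1183/1020·5/13 = 1/2 ✓
b·c²: 11/612·9 + 1183/1020·25/169 = 1/3 ✓
b·Ac: 1183/1020·170/1183 = 1/6 ✓; 3 stages ⇒ order 3.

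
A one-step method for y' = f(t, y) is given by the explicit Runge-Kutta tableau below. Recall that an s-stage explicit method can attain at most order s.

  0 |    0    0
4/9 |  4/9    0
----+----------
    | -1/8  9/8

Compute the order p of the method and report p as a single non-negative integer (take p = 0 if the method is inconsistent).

b = (-1/8, 9/8)
c = (0, 4/9)
Σ b_i: (-1/8)·1 + 9/8·1 = 1 ✓
b·c: 9/8·4/9 = 1/2 ✓; 2 stages ⇒ order 2.

2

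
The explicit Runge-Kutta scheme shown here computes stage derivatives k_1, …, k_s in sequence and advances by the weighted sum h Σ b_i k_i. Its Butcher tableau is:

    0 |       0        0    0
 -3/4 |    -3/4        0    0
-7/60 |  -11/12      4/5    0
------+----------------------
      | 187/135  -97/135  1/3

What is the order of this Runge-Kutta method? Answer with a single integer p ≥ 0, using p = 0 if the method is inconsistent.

b = (187/135, -97/135, 1/3)
c = (0, -3/4, -7/60)
Ac = (0, 0, -3/5)
Σ b_i: 187/135·1 + (-97/135)·1 + 1/3·1 = 1 ✓
b·c: (-97/135)·(-3/4) + 1/3·(-7/60) = 1/2 ✓
b·c²: (-97/135)·9/16 + 1/3·49/3600 = -1079/2700 ≠ 1/3 ⇒ order 2.
b·Ac: 1/3·(-3/5) = -1/5 ≠ 1/6

2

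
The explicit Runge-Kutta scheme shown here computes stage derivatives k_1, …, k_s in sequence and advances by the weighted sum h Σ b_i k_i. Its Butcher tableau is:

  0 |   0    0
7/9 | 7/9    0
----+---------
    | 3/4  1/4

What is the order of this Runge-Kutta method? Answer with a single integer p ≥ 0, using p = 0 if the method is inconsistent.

b = (3/4, 1/4)
c = (0, 7/9)
Σ b_i: 3/4·1 + 1/4·1 = 1 ✓
b·c: 1/4·7/9 = 7/36 ≠ 1/2 ⇒ order 1.

1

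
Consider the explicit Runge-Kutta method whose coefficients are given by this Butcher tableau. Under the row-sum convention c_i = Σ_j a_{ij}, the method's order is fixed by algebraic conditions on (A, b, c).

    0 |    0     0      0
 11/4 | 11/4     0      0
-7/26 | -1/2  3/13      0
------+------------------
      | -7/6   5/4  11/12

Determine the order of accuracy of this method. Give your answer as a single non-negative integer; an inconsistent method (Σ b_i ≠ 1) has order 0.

b = (-7/6, 5/4, 11/12)
c = (0, 11/4, -7/26)
Ac = (0, 0, 33/52)
Σ b_i: (-7/6)·1 + 5/4·1 + 11/12·1 = 1 ✓
b·c: 5/4·11/4 + 11/12·(-7/26) = 1991/624 ≠ 1/2 ⇒ order 1.

1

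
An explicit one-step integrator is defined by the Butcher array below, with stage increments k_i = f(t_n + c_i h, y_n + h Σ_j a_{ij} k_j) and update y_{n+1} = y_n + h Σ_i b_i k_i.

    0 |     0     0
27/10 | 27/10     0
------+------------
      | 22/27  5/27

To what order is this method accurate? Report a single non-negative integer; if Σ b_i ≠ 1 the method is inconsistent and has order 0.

2

b = (22/27, 5/27)
c = (0, 27/10)
Σ b_i: 22/27·1 + 5/27·1 = 1 ✓
b·c: 5/27·27/10 = 1/2 ✓; 2 stages ⇒ order 2.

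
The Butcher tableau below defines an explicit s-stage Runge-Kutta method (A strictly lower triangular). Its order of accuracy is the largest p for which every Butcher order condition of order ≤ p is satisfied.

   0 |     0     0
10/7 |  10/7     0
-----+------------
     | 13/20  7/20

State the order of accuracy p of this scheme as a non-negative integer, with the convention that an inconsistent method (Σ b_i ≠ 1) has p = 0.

b = (13/20, 7/20)
c = (0, 10/7)
Σ b_i: 13/20·1 + 7/20·1 = 1 ✓
b·c: 7/20·10/7 = 1/2 ✓; 2 stages ⇒ order 2.

2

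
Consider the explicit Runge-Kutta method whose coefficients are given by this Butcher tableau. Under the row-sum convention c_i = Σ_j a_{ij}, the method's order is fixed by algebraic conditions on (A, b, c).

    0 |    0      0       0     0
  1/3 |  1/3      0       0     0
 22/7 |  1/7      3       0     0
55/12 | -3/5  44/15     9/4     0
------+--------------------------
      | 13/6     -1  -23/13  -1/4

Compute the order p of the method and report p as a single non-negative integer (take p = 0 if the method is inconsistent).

b = (13/6, -1, -23/13, -1/4)
c = (0, 1/3, 22/7, 55/12)
Ac = (0, 0, 1, 5071/630)
Σ b_i: 13/6·1 + (-1)·1 + (-23/13)·1 + (-1/4)·1 = -133/156 ≠ 1 ⇒ order 0.

0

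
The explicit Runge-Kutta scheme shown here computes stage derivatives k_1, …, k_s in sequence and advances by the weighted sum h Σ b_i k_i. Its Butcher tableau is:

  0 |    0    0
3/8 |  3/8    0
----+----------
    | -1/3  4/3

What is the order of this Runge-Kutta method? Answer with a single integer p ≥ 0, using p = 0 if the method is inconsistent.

b = (-1/3, 4/3)
c = (0, 3/8)
Σ b_i: (-1/3)·1 + 4/3·1 = 1 ✓
b·c: 4/3·3/8 = 1/2 ✓; 2 stages ⇒ order 2.

2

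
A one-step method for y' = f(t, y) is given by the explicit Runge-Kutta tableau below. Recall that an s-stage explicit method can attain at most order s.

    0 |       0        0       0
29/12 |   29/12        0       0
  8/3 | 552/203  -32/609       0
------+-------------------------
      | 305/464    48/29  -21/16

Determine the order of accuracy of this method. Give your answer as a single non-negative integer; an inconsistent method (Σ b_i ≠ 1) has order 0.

b = (305/464, 48/29, -21/16)
c = (0, 29/12, 8/3)
Ac = (0, 0, -8/63)
Σ b_i: 305/464·1 + 48/29·1 + (-21/16)·1 = 1 ✓
b·c: 48/29·29/12 + (-21/16)·8/3 = 1/2 ✓
b·c²: 48/29·841/144 + (-21/16)·64/9 = 1/3 ✓
b·Ac: (-21/16)·(-8/63) = 1/6 ✓; 3 stages ⇒ order 3.

3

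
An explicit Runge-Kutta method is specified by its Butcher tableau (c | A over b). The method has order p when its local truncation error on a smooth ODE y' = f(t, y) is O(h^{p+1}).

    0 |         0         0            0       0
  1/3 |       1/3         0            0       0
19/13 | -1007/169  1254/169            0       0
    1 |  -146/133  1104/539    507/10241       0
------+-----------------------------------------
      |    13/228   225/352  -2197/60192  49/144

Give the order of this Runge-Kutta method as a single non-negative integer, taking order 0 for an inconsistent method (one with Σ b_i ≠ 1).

4

b = (13/228, 225/352, -2197/60192, 49/144)
c = (0, 1/3, 19/13, 1)
Ac = (0, 0, 418/169, 37/49)
Σ b_i: 13/228·1 + 225/352·1 + (-2197/60192)·1 + 49/144·1 = 1 ✓
b·c: 225/352·1/3 + (-2197/60192)·19/13 + 49/144·1 = 1/2 ✓
b·c²: 225/352·1/9 + (-2197/60192)·361/169 + 49/144·1 = 1/3 ✓
b·Ac: (-2197/60192)·418/169 + 49/144·37/49 = 1/6 ✓
b·c³: 225/352·1/27 + (-2197/60192)·6859/2197 + 49/144·1 = 1/4 ✓
b·(c∘Ac): (-2197/60192)·7942/2197 + 49/144·37/49 = 1/8 ✓
b·Ac²: (-2197/60192)·418/507 + 49/144·1/3 = 1/12 ✓
b·A²c: 49/144·6/49 = 1/24 ✓; 4 stages ⇒ order 4.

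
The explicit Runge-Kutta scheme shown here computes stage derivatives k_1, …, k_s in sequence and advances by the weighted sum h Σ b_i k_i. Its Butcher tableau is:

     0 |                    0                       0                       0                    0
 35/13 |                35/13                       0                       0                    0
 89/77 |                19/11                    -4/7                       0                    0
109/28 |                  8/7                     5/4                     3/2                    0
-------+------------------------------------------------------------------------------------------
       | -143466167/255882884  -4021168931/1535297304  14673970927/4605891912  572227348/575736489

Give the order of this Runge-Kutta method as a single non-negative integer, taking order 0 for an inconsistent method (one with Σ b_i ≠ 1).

3

b = (-143466167/255882884, -4021168931/1535297304, 14673970927/4605891912, 572227348/575736489)
c = (0, 35/13, 89/77, 109/28)
Ac = (0, 0, -20/13, 20417/4004)
Σ b_i: (-143466167/255882884)·1 + (-4021168931/1535297304)·1 + 14673970927/4605891912·1 + 572227348/575736489·1 = 1 ✓
b·c: (-4021168931/1535297304)·35/13 + 14673970927/4605891912·89/77 + 572227348/575736489·109/28 = 1/2 ✓
b·c²: (-4021168931/1535297304)·1225/169 + 14673970927/4605891912·7921/5929 + 572227348/575736489·11881/784 = 1/3 ✓
b·Ac: 14673970927/4605891912·(-20/13) + 572227348/575736489·20417/4004 = 1/6 ✓
b·c³: (-4021168931/1535297304)·42875/2197 + 14673970927/4605891912·704969/456533 + 572227348/575736489·1295029/21952 = 267663860198227/21515656418256 ≠ 1/4 ⇒ order 3.
b·(c∘Ac): 14673970927/4605891912·(-1780/1001) + 572227348/575736489·2225453/112112 = 982456399121/69856027332 ≠ 1/8
b·Ac²: 14673970927/4605891912·(-700/169) + 572227348/575736489·44347019/4008004 = -281613591691/128069383442 ≠ 1/12
b·A²c: 572227348/575736489·(-30/13) = -5722273480/2494858119 ≠ 1/24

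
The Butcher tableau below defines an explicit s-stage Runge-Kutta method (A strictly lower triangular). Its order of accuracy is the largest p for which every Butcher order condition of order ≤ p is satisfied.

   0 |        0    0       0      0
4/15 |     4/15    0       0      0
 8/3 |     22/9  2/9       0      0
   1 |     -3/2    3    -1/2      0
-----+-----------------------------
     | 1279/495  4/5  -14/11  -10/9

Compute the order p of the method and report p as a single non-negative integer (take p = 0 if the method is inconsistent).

1

b = (1279/495, 4/5, -14/11, -10/9)
c = (0, 4/15, 8/3, 1)
Ac = (0, 0, 8/135, -8/15)
Σ b_i: 1279/495·1 + 4/5·1 + (-14/11)·1 + (-10/9)·1 = 1 ✓
b·c: 4/5·4/15 + (-14/11)·8/3 + (-10/9)·1 = -10622/2475 ≠ 1/2 ⇒ order 1.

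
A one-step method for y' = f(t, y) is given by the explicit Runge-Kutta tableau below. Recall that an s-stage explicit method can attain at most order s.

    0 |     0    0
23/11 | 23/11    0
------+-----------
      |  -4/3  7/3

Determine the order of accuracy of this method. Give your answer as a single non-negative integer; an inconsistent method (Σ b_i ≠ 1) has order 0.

b = (-4/3, 7/3)
c = (0, 23/11)
Σ b_i: (-4/3)·1 + 7/3·1 = 1 ✓
b·c: 7/3·23/11 = 161/33 ≠ 1/2 ⇒ order 1.

1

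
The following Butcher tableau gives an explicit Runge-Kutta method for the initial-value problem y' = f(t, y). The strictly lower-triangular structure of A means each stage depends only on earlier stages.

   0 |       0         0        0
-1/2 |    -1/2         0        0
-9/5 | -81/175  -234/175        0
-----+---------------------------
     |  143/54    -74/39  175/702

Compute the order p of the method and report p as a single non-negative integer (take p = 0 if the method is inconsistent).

b = (143/54, -74/39, 175/702)
c = (0, -1/2, -9/5)
Ac = (0, 0, 117/175)
Σ b_i: 143/54·1 + (-74/39)·1 + 175/702·1 = 1 ✓
b·c: (-74/39)·(-1/2) + 175/702·(-9/5) = 1/2 ✓
b·c²: (-74/39)·1/4 + 175/702·81/25 = 1/3 ✓
b·Ac: 175/702·117/175 = 1/6 ✓; 3 stages ⇒ order 3.

3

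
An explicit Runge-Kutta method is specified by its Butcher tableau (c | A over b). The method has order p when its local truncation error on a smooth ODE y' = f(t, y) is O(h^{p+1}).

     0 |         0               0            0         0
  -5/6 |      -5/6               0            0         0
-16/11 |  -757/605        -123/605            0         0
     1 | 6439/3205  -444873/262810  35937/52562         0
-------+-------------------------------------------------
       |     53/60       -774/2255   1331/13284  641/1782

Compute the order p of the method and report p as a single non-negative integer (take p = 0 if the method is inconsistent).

4

b = (53/60, -774/2255, 1331/13284, 641/1782)
c = (0, -5/6, -16/11, 1)
Ac = (0, 0, 41/242, 1067/2564)
Σ b_i: 53/60·1 + (-774/2255)·1 + 1331/13284·1 + 641/1782·1 = 1 ✓
b·c: (-774/2255)·(-5/6) + 1331/13284·(-16/11) + 641/1782·1 = 1/2 ✓
b·c²: (-774/2255)·25/36 + 1331/13284·256/121 + 641/1782·1 = 1/3 ✓
b·Ac: 1331/13284·41/242 + 641/1782·1067/2564 = 1/6 ✓
b·c³: (-774/2255)·(-125/216) + 1331/13284·(-4096/1331) + 641/1782·1 = 1/4 ✓
b·(c∘Ac): 1331/13284·(-328/1331) + 641/1782·1067/2564 = 1/8 ✓
b·Ac²: 1331/13284·(-205/1452) + 641/1782·4169/15384 = 1/12 ✓
b·A²c: 641/1782·297/2564 = 1/24 ✓; 4 stages ⇒ order 4.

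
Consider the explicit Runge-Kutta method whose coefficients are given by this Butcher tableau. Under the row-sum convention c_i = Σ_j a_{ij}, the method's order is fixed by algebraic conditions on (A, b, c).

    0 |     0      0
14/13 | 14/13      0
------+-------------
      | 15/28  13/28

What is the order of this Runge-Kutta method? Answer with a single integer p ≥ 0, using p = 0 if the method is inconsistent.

2

b = (15/28, 13/28)
c = (0, 14/13)
Σ b_i: 15/28·1 + 13/28·1 = 1 ✓
b·c: 13/28·14/13 = 1/2 ✓; 2 stages ⇒ order 2.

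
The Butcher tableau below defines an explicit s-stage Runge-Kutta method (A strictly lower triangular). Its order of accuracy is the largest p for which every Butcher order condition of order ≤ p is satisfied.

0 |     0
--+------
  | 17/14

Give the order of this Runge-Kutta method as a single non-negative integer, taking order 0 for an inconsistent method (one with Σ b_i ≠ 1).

0

b = (17/14)
c = (0)
Σ b_i: 17/14·1 = 17/14 ≠ 1 ⇒ order 0.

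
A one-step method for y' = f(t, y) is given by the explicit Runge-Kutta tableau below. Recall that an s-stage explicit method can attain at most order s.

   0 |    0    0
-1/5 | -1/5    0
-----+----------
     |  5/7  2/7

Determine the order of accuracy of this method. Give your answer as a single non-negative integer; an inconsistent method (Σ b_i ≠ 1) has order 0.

b = (5/7, 2/7)
c = (0, -1/5)
Σ b_i: 5/7·1 + 2/7·1 = 1 ✓
b·c: 2/7·(-1/5) = -2/35 ≠ 1/2 ⇒ order 1.

1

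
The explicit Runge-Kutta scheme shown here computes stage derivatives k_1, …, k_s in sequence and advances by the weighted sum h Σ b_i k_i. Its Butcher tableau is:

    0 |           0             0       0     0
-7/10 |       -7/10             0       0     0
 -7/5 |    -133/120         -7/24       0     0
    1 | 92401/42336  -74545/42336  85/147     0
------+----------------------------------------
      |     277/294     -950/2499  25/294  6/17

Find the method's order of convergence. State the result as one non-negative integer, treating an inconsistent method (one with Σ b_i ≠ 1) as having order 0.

4

b = (277/294, -950/2499, 25/294, 6/17)
c = (0, -7/10, -7/5, 1)
Ac = (0, 0, 49/240, 731/1728)
Σ b_i: 277/294·1 + (-950/2499)·1 + 25/294·1 + 6/17·1 = 1 ✓
b·c: (-950/2499)·(-7/10) + 25/294·(-7/5) + 6/17·1 = 1/2 ✓
b·c²: (-950/2499)·49/100 + 25/294·49/25 + 6/17·1 = 1/3 ✓
b·Ac: 25/294·49/240 + 6/17·731/1728 = 1/6 ✓
b·c³: (-950/2499)·(-343/1000) + 25/294·(-343/125) + 6/17·1 = 1/4 ✓
b·(c∘Ac): 25/294·(-343/1200) + 6/17·731/1728 = 1/8 ✓
b·Ac²: 25/294·(-343/2400) + 6/17·935/3456 = 1/12 ✓
b·A²c: 6/17·17/144 = 1/24 ✓; 4 stages ⇒ order 4.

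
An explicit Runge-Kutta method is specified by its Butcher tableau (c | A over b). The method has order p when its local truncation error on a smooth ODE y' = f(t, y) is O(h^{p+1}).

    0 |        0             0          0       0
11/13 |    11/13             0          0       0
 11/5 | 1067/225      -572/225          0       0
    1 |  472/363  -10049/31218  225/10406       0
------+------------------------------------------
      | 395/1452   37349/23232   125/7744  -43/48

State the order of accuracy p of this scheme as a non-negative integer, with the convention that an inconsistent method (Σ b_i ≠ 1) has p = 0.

4

b = (395/1452, 37349/23232, 125/7744, -43/48)
c = (0, 11/13, 11/5, 1)
Ac = (0, 0, -484/225, -29/129)
Σ b_i: 395/1452·1 + 37349/23232·1 + 125/7744·1 + (-43/48)·1 = 1 ✓
b·c: 37349/23232·11/13 + 125/7744·11/5 + (-43/48)·1 = 1/2 ✓
b·c²: 37349/23232·121/169 + 125/7744·121/25 + (-43/48)·1 = 1/3 ✓
b·Ac: 125/7744·(-484/225) + (-43/48)·(-29/129) = 1/6 ✓
b·c³: 37349/23232·1331/2197 + 125/7744·1331/125 + (-43/48)·1 = 1/4 ✓
b·(c∘Ac): 125/7744·(-5324/1125) + (-43/48)·(-29/129) = 1/8 ✓
b·Ac²: 125/7744·(-5324/2925) + (-43/48)·(-211/1677) = 1/12 ✓
b·A²c: (-43/48)·(-2/43) = 1/24 ✓; 4 stages ⇒ order 4.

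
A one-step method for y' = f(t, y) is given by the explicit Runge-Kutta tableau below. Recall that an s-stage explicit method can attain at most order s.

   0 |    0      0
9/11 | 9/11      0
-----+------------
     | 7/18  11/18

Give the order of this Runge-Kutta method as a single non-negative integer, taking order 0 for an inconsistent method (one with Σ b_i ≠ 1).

b = (7/18, 11/18)
c = (0, 9/11)
Σ b_i: 7/18·1 + 11/18·1 = 1 ✓
b·c: 11/18·9/11 = 1/2 ✓; 2 stages ⇒ order 2.

2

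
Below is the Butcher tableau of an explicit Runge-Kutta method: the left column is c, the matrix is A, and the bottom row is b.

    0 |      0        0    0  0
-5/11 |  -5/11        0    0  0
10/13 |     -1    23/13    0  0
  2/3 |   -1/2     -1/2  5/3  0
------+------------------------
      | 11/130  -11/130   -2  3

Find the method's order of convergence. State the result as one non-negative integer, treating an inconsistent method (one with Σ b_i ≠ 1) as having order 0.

2

b = (11/130, -11/130, -2, 3)
c = (0, -5/11, 10/13, 2/3)
Ac = (0, 0, -115/143, 1295/858)
Σ b_i: 11/130·1 + (-11/130)·1 + (-2)·1 + 3·1 = 1 ✓
b·c: (-11/130)·(-5/11) + (-2)·10/13 + 3·2/3 = 1/2 ✓
b·c²: (-11/130)·25/121 + (-2)·100/169 + 3·4/9 = 1477/11154 ≠ 1/3 ⇒ order 2.
b·Ac: (-2)·(-115/143) + 3·1295/858 = 135/22 ≠ 1/6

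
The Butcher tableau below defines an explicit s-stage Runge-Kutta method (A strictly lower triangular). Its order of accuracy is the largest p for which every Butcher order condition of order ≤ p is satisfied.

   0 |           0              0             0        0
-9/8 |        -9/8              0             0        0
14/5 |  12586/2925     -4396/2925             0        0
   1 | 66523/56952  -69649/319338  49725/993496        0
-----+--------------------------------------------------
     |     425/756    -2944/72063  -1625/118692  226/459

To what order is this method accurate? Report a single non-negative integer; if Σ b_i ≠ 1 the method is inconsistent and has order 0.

4

b = (425/756, -2944/72063, -1625/118692, 226/459)
c = (0, -9/8, 14/5, 1)
Ac = (0, 0, 1099/650, 697/1808)
Σ b_i: 425/756·1 + (-2944/72063)·1 + (-1625/118692)·1 + 226/459·1 = 1 ✓
b·c: (-2944/72063)·(-9/8) + (-1625/118692)·14/5 + 226/459·1 = 1/2 ✓
b·c²: (-2944/72063)·81/64 + (-1625/118692)·196/25 + 226/459·1 = 1/3 ✓
b·Ac: (-1625/118692)·1099/650 + 226/459·697/1808 = 1/6 ✓
b·c³: (-2944/72063)·(-729/512) + (-1625/118692)·2744/125 + 226/459·1 = 1/4 ✓
b·(c∘Ac): (-1625/118692)·7693/1625 + 226/459·697/1808 = 1/8 ✓
b·Ac²: (-1625/118692)·(-9891/5200) + 226/459·1683/14464 = 1/12 ✓
b·A²c: 226/459·153/1808 = 1/24 ✓; 4 stages ⇒ order 4.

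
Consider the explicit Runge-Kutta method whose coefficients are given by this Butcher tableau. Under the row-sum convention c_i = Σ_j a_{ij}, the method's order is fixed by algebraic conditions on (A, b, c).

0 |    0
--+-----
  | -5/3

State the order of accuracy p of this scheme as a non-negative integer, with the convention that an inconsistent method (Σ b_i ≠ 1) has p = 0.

b = (-5/3)
c = (0)
Σ b_i: (-5/3)·1 = -5/3 ≠ 1 ⇒ order 0.

0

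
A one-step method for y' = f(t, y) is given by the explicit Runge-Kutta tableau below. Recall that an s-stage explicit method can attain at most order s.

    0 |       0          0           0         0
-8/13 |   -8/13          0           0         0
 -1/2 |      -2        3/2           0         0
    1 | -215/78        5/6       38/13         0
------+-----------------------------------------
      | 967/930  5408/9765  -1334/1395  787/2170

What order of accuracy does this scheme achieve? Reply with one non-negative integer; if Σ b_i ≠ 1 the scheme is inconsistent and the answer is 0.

3

b = (967/930, 5408/9765, -1334/1395, 787/2170)
c = (0, -8/13, -1/2, 1)
Ac = (0, 0, -12/13, -77/39)
Σ b_i: 967/930·1 + 5408/9765·1 + (-1334/1395)·1 + 787/2170·1 = 1 ✓
b·c: 5408/9765·(-8/13) + (-1334/1395)·(-1/2) + 787/2170·1 = 1/2 ✓
b·c²: 5408/9765·64/169 + (-1334/1395)·1/4 + 787/2170·1 = 1/3 ✓
b·Ac: (-1334/1395)·(-12/13) + 787/2170·(-77/39) = 1/6 ✓
b·c³: 5408/9765·(-512/2197) + (-1334/1395)·(-1/8) + 787/2170·1 = 8539/24180 ≠ 1/4 ⇒ order 3.
b·(c∘Ac): (-1334/1395)·6/13 + 787/2170·(-77/39) = -13993/12090 ≠ 1/8
b·Ac²: (-1334/1395)·96/169 + 787/2170·1061/1014 = -360257/2200380 ≠ 1/12
b·A²c: 787/2170·(-456/169) = -179436/183365 ≠ 1/24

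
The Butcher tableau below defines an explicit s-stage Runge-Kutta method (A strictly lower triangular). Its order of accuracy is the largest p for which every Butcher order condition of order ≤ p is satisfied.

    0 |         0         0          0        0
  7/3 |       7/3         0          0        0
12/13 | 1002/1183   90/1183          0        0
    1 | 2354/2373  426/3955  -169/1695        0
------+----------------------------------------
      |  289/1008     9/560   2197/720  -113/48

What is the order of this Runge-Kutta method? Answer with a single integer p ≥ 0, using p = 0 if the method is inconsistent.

4

b = (289/1008, 9/560, 2197/720, -113/48)
c = (0, 7/3, 12/13, 1)
Ac = (0, 0, 30/169, 18/113)
Σ b_i: 289/1008·1 + 9/560·1 + 2197/720·1 + (-113/48)·1 = 1 ✓
b·c: 9/560·7/3 + 2197/720·12/13 + (-113/48)·1 = 1/2 ✓
b·c²: 9/560·49/9 + 2197/720·144/169 + (-113/48)·1 = 1/3 ✓
b·Ac: 2197/720·30/169 + (-113/48)·18/113 = 1/6 ✓
b·c³: 9/560·343/27 + 2197/720·1728/2197 + (-113/48)·1 = 1/4 ✓
b·(c∘Ac): 2197/720·360/2197 + (-113/48)·18/113 = 1/8 ✓
b·Ac²: 2197/720·70/169 + (-113/48)·170/339 = 1/12 ✓
b·A²c: (-113/48)·(-2/113) = 1/24 ✓; 4 stages ⇒ order 4.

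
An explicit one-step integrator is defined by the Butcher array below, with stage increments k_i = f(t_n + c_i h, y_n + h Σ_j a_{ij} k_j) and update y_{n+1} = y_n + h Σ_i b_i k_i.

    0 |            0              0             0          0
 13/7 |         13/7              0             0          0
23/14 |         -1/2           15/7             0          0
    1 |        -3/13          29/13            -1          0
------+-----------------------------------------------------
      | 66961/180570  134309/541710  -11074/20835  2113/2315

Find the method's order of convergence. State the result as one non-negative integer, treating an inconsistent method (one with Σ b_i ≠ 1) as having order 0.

b = (66961/180570, 134309/541710, -11074/20835, 2113/2315)
c = (0, 13/7, 23/14, 1)
Ac = (0, 0, 195/49, 5/2)
Σ b_i: 66961/180570·1 + 134309/541710·1 + (-11074/20835)·1 + 2113/2315·1 = 1 ✓
b·c: 134309/541710·13/7 + (-11074/20835)·23/14 + 2113/2315·1 = 1/2 ✓
b·c²: 134309/541710·169/49 + (-11074/20835)·529/196 + 2113/2315·1 = 1/3 ✓
b·Ac: (-11074/20835)·195/49 + 2113/2315·5/2 = 1/6 ✓
b·c³: 134309/541710·2197/343 + (-11074/20835)·12167/2744 + 2113/2315·1 = 4003/27780 ≠ 1/4 ⇒ order 3.
b·(c∘Ac): (-11074/20835)·4485/686 + 2113/2315·5/2 = -23201/19446 ≠ 1/8
b·Ac²: (-11074/20835)·2535/343 + 2113/2315·979/196 = 858721/1361220 ≠ 1/12
b·A²c: 2113/2315·(-195/49) = -82407/22687 ≠ 1/24

3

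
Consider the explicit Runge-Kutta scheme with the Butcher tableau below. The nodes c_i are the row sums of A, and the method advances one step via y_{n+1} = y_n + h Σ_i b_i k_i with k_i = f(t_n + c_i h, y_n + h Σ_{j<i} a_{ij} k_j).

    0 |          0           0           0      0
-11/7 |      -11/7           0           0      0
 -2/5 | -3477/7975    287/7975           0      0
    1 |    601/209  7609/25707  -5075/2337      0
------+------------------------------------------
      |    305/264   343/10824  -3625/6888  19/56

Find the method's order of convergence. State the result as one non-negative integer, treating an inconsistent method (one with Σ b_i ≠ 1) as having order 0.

4

b = (305/264, 343/10824, -3625/6888, 19/56)
c = (0, -11/7, -2/5, 1)
Ac = (0, 0, -41/725, 23/57)
Σ b_i: 305/264·1 + 343/10824·1 + (-3625/6888)·1 + 19/56·1 = 1 ✓
b·c: 343/10824·(-11/7) + (-3625/6888)·(-2/5) + 19/56·1 = 1/2 ✓
b·c²: 343/10824·121/49 + (-3625/6888)·4/25 + 19/56·1 = 1/3 ✓
b·Ac: (-3625/6888)·(-41/725) + 19/56·23/57 = 1/6 ✓
b·c³: 343/10824·(-1331/343) + (-3625/6888)·(-8/125) + 19/56·1 = 1/4 ✓
b·(c∘Ac): (-3625/6888)·82/3625 + 19/56·23/57 = 1/8 ✓
b·Ac²: (-3625/6888)·451/5075 + 19/56·51/133 = 1/12 ✓
b·A²c: 19/56·7/57 = 1/24 ✓; 4 stages ⇒ order 4.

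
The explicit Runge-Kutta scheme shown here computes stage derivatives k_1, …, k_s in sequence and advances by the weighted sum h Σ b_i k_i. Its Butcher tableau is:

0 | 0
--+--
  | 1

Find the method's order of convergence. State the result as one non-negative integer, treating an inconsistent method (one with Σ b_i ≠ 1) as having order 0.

1

b = (1)
c = (0)
Σ b_i: 1·1 = 1 ✓; 1 stage ⇒ order 1.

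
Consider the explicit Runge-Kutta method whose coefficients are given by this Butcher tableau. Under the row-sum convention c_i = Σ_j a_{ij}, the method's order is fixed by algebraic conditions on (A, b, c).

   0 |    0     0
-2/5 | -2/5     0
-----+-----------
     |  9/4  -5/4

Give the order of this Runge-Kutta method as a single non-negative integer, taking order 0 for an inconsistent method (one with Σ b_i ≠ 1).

2

b = (9/4, -5/4)
c = (0, -2/5)
Σ b_i: 9/4·1 + (-5/4)·1 = 1 ✓
b·c: (-5/4)·(-2/5) = 1/2 ✓; 2 stages ⇒ order 2.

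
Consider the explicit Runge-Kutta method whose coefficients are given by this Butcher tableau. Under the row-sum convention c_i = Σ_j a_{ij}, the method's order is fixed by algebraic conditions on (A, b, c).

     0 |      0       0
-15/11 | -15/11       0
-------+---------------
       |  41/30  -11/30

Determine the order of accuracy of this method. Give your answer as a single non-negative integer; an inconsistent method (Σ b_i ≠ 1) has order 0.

b = (41/30, -11/30)
c = (0, -15/11)
Σ b_i: 41/30·1 + (-11/30)·1 = 1 ✓
b·c: (-11/30)·(-15/11) = 1/2 ✓; 2 stages ⇒ order 2.

2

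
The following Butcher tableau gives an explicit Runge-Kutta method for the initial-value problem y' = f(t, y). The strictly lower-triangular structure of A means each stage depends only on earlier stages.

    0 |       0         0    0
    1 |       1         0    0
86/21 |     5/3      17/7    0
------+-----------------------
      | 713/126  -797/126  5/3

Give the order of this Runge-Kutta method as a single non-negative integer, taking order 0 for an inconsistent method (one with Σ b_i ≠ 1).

2

b = (713/126, -797/126, 5/3)
c = (0, 1, 86/21)
Ac = (0, 0, 17/7)
Σ b_i: 713/126·1 + (-797/126)·1 + 5/3·1 = 1 ✓
b·c: (-797/126)·1 + 5/3·86/21 = 1/2 ✓
b·c²: (-797/126)·1 + 5/3·7396/441 = 57223/2646 ≠ 1/3 ⇒ order 2.
b·Ac: 5/3·17/7 = 85/21 ≠ 1/6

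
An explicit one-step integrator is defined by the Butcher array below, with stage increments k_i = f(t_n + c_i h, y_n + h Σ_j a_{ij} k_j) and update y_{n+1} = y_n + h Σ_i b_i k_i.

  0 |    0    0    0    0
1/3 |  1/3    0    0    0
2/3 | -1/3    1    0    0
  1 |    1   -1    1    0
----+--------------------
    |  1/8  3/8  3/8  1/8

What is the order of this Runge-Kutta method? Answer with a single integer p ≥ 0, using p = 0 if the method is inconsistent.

b = (1/8, 3/8, 3/8, 1/8)
c = (0, 1/3, 2/3, 1)
Ac = (0, 0, 1/3, 1/3)
Σ b_i: 1/8·1 + 3/8·1 + 3/8·1 + 1/8·1 = 1 ✓
b·c: 3/8·1/3 + 3/8·2/3 + 1/8·1 = 1/2 ✓
b·c²: 3/8·1/9 + 3/8·4/9 + 1/8·1 = 1/3 ✓
b·Ac: 3/8·1/3 + 1/8·1/3 = 1/6 ✓
b·c³: 3/8·1/27 + 3/8·8/27 + 1/8·1 = 1/4 ✓
b·(c∘Ac): 3/8·2/9 + 1/8·1/3 = 1/8 ✓
b·Ac²: 3/8·1/9 + 1/8·1/3 = 1/12 ✓
b·A²c: 1/8·1/3 = 1/24 ✓; 4 stages ⇒ order 4.

4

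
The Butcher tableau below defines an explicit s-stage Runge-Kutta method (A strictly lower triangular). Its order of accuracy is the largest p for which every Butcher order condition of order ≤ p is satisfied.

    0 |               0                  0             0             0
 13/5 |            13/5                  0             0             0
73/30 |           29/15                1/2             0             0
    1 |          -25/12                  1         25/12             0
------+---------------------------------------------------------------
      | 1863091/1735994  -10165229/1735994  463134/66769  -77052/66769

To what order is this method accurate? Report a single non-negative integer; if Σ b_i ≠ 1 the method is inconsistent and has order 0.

b = (1863091/1735994, -10165229/1735994, 463134/66769, -77052/66769)
c = (0, 13/5, 73/30, 1)
Ac = (0, 0, 13/10, 2761/360)
Σ b_i: 1863091/1735994·1 + (-10165229/1735994)·1 + 463134/66769·1 + (-77052/66769)·1 = 1 ✓
b·c: (-10165229/1735994)·13/5 + 463134/66769·73/30 + (-77052/66769)·1 = 1/2 ✓
b·c²: (-10165229/1735994)·169/25 + 463134/66769·5329/900 + (-77052/66769)·1 = 1/3 ✓
b·Ac: 463134/66769·13/10 + (-77052/66769)·2761/360 = 1/6 ✓
b·c³: (-10165229/1735994)·2197/125 + 463134/66769·389017/27000 + (-77052/66769)·1 = -248305481/60092100 ≠ 1/4 ⇒ order 3.
b·(c∘Ac): 463134/66769·949/300 + (-77052/66769)·2761/360 = 65557589/5007675 ≠ 1/8
b·Ac²: 463134/66769·169/50 + (-77052/66769)·206233/10800 = 16926307/12018420 ≠ 1/12
b·A²c: (-77052/66769)·65/24 = -417365/133538 ≠ 1/24

3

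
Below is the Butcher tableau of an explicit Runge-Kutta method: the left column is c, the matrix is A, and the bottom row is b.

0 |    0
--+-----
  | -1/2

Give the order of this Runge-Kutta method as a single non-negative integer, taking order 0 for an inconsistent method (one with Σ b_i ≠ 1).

b = (-1/2)
c = (0)
Σ b_i: (-1/2)·1 = -1/2 ≠ 1 ⇒ order 0.

0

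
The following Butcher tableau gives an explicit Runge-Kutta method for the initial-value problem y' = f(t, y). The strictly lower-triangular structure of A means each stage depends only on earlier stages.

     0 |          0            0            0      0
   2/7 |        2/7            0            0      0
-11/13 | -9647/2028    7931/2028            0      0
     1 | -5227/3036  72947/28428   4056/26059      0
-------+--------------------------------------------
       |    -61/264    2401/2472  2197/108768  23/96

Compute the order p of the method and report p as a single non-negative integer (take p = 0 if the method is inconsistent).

b = (-61/264, 2401/2472, 2197/108768, 23/96)
c = (0, 2/7, -11/13, 1)
Ac = (0, 0, 1133/1014, 83/138)
Σ b_i: (-61/264)·1 + 2401/2472·1 + 2197/108768·1 + 23/96·1 = 1 ✓
b·c: 2401/2472·2/7 + 2197/108768·(-11/13) + 23/96·1 = 1/2 ✓
b·c²: 2401/2472·4/49 + 2197/108768·121/169 + 23/96·1 = 1/3 ✓
b·Ac: 2197/108768·1133/1014 + 23/96·83/138 = 1/6 ✓
b·c³: 2401/2472·8/343 + 2197/108768·(-1331/2197) + 23/96·1 = 1/4 ✓
b·(c∘Ac): 2197/108768·(-12463/13182) + 23/96·83/138 = 1/8 ✓
b·Ac²: 2197/108768·1133/3549 + 23/96·155/483 = 1/12 ✓
b·A²c: 23/96·4/23 = 1/24 ✓; 4 stages ⇒ order 4.

4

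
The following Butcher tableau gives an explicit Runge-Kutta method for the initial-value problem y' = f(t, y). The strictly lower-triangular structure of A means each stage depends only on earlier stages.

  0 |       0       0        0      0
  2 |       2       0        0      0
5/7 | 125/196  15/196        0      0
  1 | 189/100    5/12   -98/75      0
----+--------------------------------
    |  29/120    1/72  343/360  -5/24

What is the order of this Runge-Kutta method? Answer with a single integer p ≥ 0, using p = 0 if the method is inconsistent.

4

b = (29/120, 1/72, 343/360, -5/24)
c = (0, 2, 5/7, 1)
Ac = (0, 0, 15/98, -1/10)
Σ b_i: 29/120·1 + 1/72·1 + 343/360·1 + (-5/24)·1 = 1 ✓
b·c: 1/72·2 + 343/360·5/7 + (-5/24)·1 = 1/2 ✓
b·c²: 1/72·4 + 343/360·25/49 + (-5/24)·1 = 1/3 ✓
b·Ac: 343/360·15/98 + (-5/24)·(-1/10) = 1/6 ✓
b·c³: 1/72·8 + 343/360·125/343 + (-5/24)·1 = 1/4 ✓
b·(c∘Ac): 343/360·75/686 + (-5/24)·(-1/10) = 1/8 ✓
b·Ac²: 343/360·15/49 + (-5/24)·1 = 1/12 ✓
b·A²c: (-5/24)·(-1/5) = 1/24 ✓; 4 stages ⇒ order 4.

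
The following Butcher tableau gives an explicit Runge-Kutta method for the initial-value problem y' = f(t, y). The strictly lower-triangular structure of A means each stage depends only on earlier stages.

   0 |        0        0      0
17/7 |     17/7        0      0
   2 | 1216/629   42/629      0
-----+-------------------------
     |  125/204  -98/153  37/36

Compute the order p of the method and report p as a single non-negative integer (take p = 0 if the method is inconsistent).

3

b = (125/204, -98/153, 37/36)
c = (0, 17/7, 2)
Ac = (0, 0, 6/37)
Σ b_i: 125/204·1 + (-98/153)·1 + 37/36·1 = 1 ✓
b·c: (-98/153)·17/7 + 37/36·2 = 1/2 ✓
b·c²: (-98/153)·289/49 + 37/36·4 = 1/3 ✓
b·Ac: 37/36·6/37 = 1/6 ✓; 3 stages ⇒ order 3.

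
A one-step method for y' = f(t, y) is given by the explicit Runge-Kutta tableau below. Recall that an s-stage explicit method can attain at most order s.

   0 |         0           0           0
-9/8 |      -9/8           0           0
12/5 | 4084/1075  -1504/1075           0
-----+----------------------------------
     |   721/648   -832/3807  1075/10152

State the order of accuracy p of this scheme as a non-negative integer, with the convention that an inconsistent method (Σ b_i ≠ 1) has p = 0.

b = (721/648, -832/3807, 1075/10152)
c = (0, -9/8, 12/5)
Ac = (0, 0, 1692/1075)
Σ b_i: 721/648·1 + (-832/3807)·1 + 1075/10152·1 = 1 ✓
b·c: (-832/3807)·(-9/8) + 1075/10152·12/5 = 1/2 ✓
b·c²: (-832/3807)·81/64 + 1075/10152·144/25 = 1/3 ✓
b·Ac: 1075/10152·1692/1075 = 1/6 ✓; 3 stages ⇒ order 3.

3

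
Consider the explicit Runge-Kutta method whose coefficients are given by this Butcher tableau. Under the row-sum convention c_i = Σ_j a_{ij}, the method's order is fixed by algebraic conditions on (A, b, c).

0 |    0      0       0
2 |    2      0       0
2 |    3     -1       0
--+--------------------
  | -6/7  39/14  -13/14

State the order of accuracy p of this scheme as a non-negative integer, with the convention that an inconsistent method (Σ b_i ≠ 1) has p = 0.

b = (-6/7, 39/14, -13/14)
c = (0, 2, 2)
Ac = (0, 0, -2)
Σ b_i: (-6/7)·1 + 39/14·1 + (-13/14)·1 = 1 ✓
b·c: 39/14·2 + (-13/14)·2 = 26/7 ≠ 1/2 ⇒ order 1.

1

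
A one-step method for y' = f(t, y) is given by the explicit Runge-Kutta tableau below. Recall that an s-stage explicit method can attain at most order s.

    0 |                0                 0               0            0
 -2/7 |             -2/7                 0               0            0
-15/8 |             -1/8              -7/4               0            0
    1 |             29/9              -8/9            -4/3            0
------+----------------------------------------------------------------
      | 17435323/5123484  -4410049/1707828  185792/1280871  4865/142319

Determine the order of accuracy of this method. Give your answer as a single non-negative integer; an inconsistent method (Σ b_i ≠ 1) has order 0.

b = (17435323/5123484, -4410049/1707828, 185792/1280871, 4865/142319)
c = (0, -2/7, -15/8, 1)
Ac = (0, 0, 1/2, 347/126)
Σ b_i: 17435323/5123484·1 + (-4410049/1707828)·1 + 185792/1280871·1 + 4865/142319·1 = 1 ✓
b·c: (-4410049/1707828)·(-2/7) + 185792/1280871·(-15/8) + 4865/142319·1 = 1/2 ✓
b·c²: (-4410049/1707828)·4/49 + 185792/1280871·225/64 + 4865/142319·1 = 1/3 ✓
b·Ac: 185792/1280871·1/2 + 4865/142319·347/126 = 1/6 ✓
b·c³: (-4410049/1707828)·(-8/343) + 185792/1280871·(-3375/512) + 4865/142319·1 = -20603789/23909592 ≠ 1/4 ⇒ order 3.
b·(c∘Ac): 185792/1280871·(-15/16) + 4865/142319·347/126 = -107195/2561742 ≠ 1/8
b·Ac²: 185792/1280871·(-1/7) + 4865/142319·(-33587/7056) = -8771879/47819184 ≠ 1/12
b·A²c: 4865/142319·(-2/3) = -9730/426957 ≠ 1/24

3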